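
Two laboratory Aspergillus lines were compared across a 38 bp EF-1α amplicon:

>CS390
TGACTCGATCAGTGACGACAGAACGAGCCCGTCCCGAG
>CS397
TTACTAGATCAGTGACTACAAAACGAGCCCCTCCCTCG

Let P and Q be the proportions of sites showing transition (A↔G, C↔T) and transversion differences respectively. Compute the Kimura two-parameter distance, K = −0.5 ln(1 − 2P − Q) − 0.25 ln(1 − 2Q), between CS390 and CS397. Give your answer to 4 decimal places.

0.2131

Differing sites — 2:G/T (Tv); 6:C/A (Tv); 17:G/T (Tv); 21:G/A (Ti); 31:G/C (Tv); 36:G/T (Tv); 37:A/C (Tv).
Of the 7 differences, 1 transition and 6 transversions over 38 sites: P = 1/38 = 0.026316, Q = 6/38 = 0.157895.
d = −0.5·ln(0.789473) − 0.25·ln(0.684210) = −0.5·(-0.236390) − 0.25·(-0.379490) = 0.2131.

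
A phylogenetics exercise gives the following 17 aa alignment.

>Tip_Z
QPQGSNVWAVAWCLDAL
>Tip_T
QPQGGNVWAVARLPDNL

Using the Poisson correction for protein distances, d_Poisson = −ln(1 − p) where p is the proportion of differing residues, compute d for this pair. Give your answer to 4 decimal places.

0.3483

Differing sites — 5:S/G; 12:W/R; 13:C/L; 14:L/P; 16:A/N.
p = 5/17 = 0.294118.
d = −ln(1 − 0.294118) = −ln(0.705882) = 0.3483.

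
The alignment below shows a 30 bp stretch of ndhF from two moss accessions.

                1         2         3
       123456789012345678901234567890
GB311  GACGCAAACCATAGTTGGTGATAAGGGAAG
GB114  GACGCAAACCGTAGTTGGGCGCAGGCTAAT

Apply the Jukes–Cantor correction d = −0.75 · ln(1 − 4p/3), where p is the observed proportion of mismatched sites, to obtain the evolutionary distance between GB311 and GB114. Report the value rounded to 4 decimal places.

Mismatches occur at site 11 (A/G), site 19 (T/G), site 20 (G/C), site 21 (A/G), site 22 (T/C), site 24 (A/G), site 26 (G/C), site 27 (G/T), site 30 (G/T).
p = 9/30 = 0.300000.
d = −0.75 · ln(1 − (4/3)·0.300000) = −0.75 · ln(0.600000) = −0.75 · (-0.510826) = 0.3831.

0.3831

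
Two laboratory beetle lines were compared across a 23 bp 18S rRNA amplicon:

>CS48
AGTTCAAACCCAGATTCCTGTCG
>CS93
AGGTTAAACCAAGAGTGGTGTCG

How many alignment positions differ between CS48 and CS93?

The sequences differ at positions 3 (T/G), 5 (C/T), 11 (C/A), 15 (T/G), 17 (C/G), 18 (C/G).
That gives 6 mismatches out of 23 aligned sites, so the Hamming distance is 6.

6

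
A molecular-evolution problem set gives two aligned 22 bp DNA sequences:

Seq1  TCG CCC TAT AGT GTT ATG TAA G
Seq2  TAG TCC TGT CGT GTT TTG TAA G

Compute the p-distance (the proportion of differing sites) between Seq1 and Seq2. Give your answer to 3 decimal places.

0.227

Differing sites — 2:C/A; 4:C/T; 8:A/G; 10:A/C; 16:A/T.
There are 5 differences over 22 sites, so p = 5/22 = 0.227.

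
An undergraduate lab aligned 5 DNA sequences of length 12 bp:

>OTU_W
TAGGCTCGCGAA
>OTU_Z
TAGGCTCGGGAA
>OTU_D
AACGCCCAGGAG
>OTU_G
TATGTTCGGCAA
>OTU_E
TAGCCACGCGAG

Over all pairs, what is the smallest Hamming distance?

1

Pairwise Hamming distances:
  OTU_W vs OTU_Z: 1
  OTU_W vs OTU_D: 6
  OTU_W vs OTU_G: 4
  OTU_W vs OTU_E: 3
  OTU_Z vs OTU_D: 5
  OTU_Z vs OTU_G: 3
  OTU_Z vs OTU_E: 4
  OTU_D vs OTU_G: 7
  OTU_D vs OTU_E: 6
  OTU_G vs OTU_E: 7
The smallest is 1, between OTU_W and OTU_Z.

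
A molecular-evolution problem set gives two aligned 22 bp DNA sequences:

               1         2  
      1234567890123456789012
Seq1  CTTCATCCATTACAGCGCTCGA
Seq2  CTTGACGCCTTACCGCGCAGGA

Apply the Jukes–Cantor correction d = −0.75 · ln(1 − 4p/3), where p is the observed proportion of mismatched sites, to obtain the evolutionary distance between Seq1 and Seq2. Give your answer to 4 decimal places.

0.4141

The sequences differ at positions 4 (C/G), 6 (T/C), 7 (C/G), 9 (A/C), 14 (A/C), 19 (T/A), 20 (C/G).
p = 7/22 = 0.318182.
d = −0.75 · ln(1 − (4/3)·0.318182) = −0.75 · ln(0.575757) = −0.75 · (-0.552070) = 0.4141.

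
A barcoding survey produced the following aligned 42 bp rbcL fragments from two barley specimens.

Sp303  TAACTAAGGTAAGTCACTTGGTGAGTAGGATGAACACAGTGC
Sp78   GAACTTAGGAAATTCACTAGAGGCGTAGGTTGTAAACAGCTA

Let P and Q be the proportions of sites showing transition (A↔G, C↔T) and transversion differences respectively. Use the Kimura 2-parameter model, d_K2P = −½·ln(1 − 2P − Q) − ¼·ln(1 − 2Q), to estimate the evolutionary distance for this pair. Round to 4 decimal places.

The sequences differ at positions 1 (T/G, transversion), 6 (A/T, transversion), 10 (T/A, transversion), 13 (G/T, transversion), 19 (T/A, transversion), 21 (G/A, transition), 22 (T/G, transversion), 24 (A/C, transversion), 30 (A/T, transversion), 33 (A/T, transversion), 35 (C/A, transversion), 40 (T/C, transition), 41 (G/T, transversion), 42 (C/A, transversion).
Of the 14 differences, 2 transitions and 12 transversions over 42 sites: P = 2/42 = 0.047619, Q = 12/42 = 0.285714.
d = −0.5·ln(0.619048) − 0.25·ln(0.428572) = −0.5·(-0.479572) − 0.25·(-0.847297) = 0.4516.

0.4516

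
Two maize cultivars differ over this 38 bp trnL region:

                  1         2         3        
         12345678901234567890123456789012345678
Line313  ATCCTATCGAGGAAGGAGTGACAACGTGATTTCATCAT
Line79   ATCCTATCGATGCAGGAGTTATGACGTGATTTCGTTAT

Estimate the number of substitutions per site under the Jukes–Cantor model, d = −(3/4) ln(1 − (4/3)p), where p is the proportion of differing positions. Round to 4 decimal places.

Differing sites — 11:G/T; 13:A/C; 20:G/T; 22:C/T; 23:A/G; 34:A/G; 36:C/T.
p = 7/38 = 0.184211.
d = −0.75 · ln(1 − (4/3)·0.184211) = −0.75 · ln(0.754385) = −0.75 · (-0.281852) = 0.2114.

0.2114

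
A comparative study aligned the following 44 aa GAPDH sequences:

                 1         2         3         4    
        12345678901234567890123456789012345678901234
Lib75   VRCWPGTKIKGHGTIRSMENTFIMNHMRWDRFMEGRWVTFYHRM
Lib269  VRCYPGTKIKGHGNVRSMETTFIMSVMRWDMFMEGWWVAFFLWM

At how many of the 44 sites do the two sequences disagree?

Differing sites — 4:W/Y; 14:T/N; 15:I/V; 20:N/T; 25:N/S; 26:H/V; 31:R/M; 36:R/W; 39:T/A; 41:Y/F; 42:H/L; 43:R/W.
That gives 12 mismatches out of 44 aligned sites, so the Hamming distance is 12.

12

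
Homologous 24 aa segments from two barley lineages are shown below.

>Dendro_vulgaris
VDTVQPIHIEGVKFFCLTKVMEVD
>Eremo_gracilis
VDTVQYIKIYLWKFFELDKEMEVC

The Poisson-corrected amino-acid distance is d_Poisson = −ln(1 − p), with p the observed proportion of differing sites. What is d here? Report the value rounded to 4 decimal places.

The sequences differ at positions 6 (P/Y), 8 (H/K), 10 (E/Y), 11 (G/L), 12 (V/W), 16 (C/E), 18 (T/D), 20 (V/E), 24 (D/C).
p = 9/24 = 0.375000.
d = −ln(1 − 0.375000) = −ln(0.625000) = 0.4700.

0.4700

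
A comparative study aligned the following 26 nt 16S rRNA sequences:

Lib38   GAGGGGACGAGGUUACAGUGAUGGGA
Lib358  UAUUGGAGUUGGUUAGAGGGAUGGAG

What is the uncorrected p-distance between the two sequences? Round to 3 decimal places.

Differing sites — 1:G/U; 3:G/U; 4:G/U; 8:C/G; 9:G/U; 10:A/U; 16:C/G; 19:U/G; 25:G/A; 26:A/G.
There are 10 differences over 26 sites, so p = 10/26 = 0.385.

0.385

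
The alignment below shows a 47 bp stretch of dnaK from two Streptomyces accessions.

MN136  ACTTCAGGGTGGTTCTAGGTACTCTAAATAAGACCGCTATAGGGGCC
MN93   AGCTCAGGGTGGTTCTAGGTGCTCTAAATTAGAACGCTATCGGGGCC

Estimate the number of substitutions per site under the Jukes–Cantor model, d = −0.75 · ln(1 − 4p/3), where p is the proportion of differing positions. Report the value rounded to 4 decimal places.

0.1399

Differing sites — 2:C/G; 3:T/C; 21:A/G; 30:A/T; 34:C/A; 41:A/C.
p = 6/47 = 0.127660.
d = −0.75 · ln(1 − (4/3)·0.127660) = −0.75 · ln(0.829787) = −0.75 · (-0.186586) = 0.1399.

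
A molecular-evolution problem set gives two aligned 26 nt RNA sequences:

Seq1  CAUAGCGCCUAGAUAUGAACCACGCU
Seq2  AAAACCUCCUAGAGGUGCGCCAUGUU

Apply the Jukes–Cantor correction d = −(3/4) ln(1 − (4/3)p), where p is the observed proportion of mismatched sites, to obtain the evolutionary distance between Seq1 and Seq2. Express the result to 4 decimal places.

Differing sites — 1:C/A; 3:U/A; 5:G/C; 7:G/U; 14:U/G; 15:A/G; 18:A/C; 19:A/G; 23:C/U; 25:C/U.
p = 10/26 = 0.384615.
d = −0.75 · ln(1 − (4/3)·0.384615) = −0.75 · ln(0.487180) = −0.75 · (-0.719122) = 0.5393.

0.5393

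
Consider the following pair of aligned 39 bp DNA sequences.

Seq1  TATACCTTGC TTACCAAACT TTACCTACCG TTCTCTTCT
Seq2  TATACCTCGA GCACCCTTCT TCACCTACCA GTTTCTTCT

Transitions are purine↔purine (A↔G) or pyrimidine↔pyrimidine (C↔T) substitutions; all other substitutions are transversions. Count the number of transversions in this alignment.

6

The sequences differ at positions 8 (T/C, transition), 10 (C/A, transversion), 11 (T/G, transversion), 12 (T/C, transition), 16 (A/C, transversion), 17 (A/T, transversion), 18 (A/T, transversion), 22 (T/C, transition), 30 (G/A, transition), 31 (T/G, transversion), 33 (C/T, transition).
Of the 11 differences, 5 transitions and 6 transversions, so the answer is 6.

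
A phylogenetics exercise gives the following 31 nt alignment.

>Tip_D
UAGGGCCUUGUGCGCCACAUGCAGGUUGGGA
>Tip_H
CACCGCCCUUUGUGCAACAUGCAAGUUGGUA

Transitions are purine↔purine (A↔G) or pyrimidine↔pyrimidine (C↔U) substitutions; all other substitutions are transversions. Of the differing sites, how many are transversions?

The sequences differ at positions 1 (U/C, transition), 3 (G/C, transversion), 4 (G/C, transversion), 8 (U/C, transition), 10 (G/U, transversion), 13 (C/U, transition), 16 (C/A, transversion), 24 (G/A, transition), 30 (G/U, transversion).
Of the 9 differences, 4 transitions and 5 transversions, so the answer is 5.

5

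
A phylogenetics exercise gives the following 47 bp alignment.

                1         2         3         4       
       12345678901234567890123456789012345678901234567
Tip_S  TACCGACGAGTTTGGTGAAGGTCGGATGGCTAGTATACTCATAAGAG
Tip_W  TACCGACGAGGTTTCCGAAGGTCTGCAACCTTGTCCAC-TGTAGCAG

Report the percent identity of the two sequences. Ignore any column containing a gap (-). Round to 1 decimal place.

65.2%

Excluding the 1 gap column leaves 46 comparable sites.
The sequences differ at positions 11 (T/G), 14 (G/T), 15 (G/C), 16 (T/C), 24 (G/T), 26 (A/C), 27 (T/A), 28 (G/A), 29 (G/C), 32 (A/T), 35 (A/C), 36 (T/C), 40 (C/T), 41 (A/G), 44 (A/G), 45 (G/C).
30 of the 46 comparable sites match, so the percent identity is 30/46 × 100 = 65.2%.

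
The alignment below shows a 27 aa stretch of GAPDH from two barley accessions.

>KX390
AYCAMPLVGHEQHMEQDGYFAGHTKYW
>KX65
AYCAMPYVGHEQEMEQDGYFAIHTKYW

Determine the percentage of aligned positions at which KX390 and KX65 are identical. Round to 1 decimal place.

Differing sites — 7:L/Y; 13:H/E; 22:G/I.
24 of the 27 sites match, so the percent identity is 24/27 × 100 = 88.9%.

88.9%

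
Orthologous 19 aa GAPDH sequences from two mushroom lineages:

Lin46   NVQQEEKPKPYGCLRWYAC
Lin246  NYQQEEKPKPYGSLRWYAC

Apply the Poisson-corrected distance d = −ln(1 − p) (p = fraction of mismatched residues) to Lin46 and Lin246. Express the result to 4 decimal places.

0.1112

Differing sites — 2:V/Y; 13:C/S.
p = 2/19 = 0.105263.
d = −ln(1 − 0.105263) = −ln(0.894737) = 0.1112.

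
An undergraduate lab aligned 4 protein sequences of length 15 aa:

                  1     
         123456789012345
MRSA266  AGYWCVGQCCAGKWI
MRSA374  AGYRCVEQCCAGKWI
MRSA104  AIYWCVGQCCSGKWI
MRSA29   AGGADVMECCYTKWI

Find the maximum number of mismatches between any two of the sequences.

8

Pairwise Hamming distances:
  MRSA266 vs MRSA374: 2
  MRSA266 vs MRSA104: 2
  MRSA266 vs MRSA29: 7
  MRSA374 vs MRSA104: 4
  MRSA374 vs MRSA29: 7
  MRSA104 vs MRSA29: 8
The largest is 8, between MRSA104 and MRSA29.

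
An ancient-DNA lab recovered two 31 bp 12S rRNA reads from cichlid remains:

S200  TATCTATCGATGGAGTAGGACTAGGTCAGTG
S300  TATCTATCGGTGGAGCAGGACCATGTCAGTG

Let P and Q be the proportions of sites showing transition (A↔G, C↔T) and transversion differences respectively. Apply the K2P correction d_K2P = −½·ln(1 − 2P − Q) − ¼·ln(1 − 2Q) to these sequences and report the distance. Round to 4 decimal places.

Differing sites — 10:A/G (Ti); 16:T/C (Ti); 22:T/C (Ti); 24:G/T (Tv).
Of the 4 differences, 3 transitions and 1 transversion over 31 sites: P = 3/31 = 0.096774, Q = 1/31 = 0.032258.
d = −0.5·ln(0.774194) − 0.25·ln(0.935484) = −0.5·(-0.255933) − 0.25·(-0.066691) = 0.1446.

0.1446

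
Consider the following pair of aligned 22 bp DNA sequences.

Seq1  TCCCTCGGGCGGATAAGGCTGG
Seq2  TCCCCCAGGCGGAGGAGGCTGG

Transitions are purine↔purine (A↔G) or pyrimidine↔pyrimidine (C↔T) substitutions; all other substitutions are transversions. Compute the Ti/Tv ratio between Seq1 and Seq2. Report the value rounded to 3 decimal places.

Differing sites — 5:T/C (Ti); 7:G/A (Ti); 14:T/G (Tv); 15:A/G (Ti).
Of the 4 differences, 3 transitions and 1 transversion, so Ti/Tv = 3/1 = 3.000.

3.000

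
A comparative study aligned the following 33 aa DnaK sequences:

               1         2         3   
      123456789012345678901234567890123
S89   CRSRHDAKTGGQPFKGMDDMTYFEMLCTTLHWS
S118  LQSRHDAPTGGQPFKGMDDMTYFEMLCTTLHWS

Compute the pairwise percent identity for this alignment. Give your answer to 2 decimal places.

90.91%

Mismatches occur at site 1 (C/L), site 2 (R/Q), site 8 (K/P).
30 of the 33 sites match, so the percent identity is 30/33 × 100 = 90.91%.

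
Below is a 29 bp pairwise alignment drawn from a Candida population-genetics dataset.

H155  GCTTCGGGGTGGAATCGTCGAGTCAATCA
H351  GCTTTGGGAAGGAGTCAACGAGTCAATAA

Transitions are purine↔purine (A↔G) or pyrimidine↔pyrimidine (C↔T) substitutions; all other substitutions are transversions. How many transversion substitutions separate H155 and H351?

Mismatches occur at site 5 (C→T, transition), site 9 (G→A, transition), site 10 (T→A, transversion), site 14 (A→G, transition), site 17 (G→A, transition), site 18 (T→A, transversion), site 28 (C→A, transversion).
Of the 7 differences, 4 transitions and 3 transversions, so the answer is 3.

3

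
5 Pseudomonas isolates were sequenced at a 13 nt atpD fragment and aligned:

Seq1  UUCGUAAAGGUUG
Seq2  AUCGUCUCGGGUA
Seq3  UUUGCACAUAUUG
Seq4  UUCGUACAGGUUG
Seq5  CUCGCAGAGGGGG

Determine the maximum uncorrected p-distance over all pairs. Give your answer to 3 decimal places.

0.769

Pairwise Hamming distances:
  Seq1 vs Seq2: 6
  Seq1 vs Seq3: 5
  Seq1 vs Seq4: 1
  Seq1 vs Seq5: 5
  Seq2 vs Seq3: 10
  Seq2 vs Seq4: 6
  Seq2 vs Seq5: 7
  Seq3 vs Seq4: 4
  Seq3 vs Seq5: 7
  Seq4 vs Seq5: 5
The largest is 10 mismatches, between Seq2 and Seq3; p = 10/13 = 0.769.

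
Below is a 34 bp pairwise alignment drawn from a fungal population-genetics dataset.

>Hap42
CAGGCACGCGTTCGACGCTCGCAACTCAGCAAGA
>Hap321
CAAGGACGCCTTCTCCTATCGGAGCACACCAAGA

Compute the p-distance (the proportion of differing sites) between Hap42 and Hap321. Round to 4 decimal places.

0.3235

Mismatches occur at site 3 (G/A), site 5 (C/G), site 10 (G/C), site 14 (G/T), site 15 (A/C), site 17 (G/T), site 18 (C/A), site 22 (C/G), site 24 (A/G), site 26 (T/A), site 29 (G/C).
There are 11 differences over 34 sites, so p = 11/34 = 0.3235.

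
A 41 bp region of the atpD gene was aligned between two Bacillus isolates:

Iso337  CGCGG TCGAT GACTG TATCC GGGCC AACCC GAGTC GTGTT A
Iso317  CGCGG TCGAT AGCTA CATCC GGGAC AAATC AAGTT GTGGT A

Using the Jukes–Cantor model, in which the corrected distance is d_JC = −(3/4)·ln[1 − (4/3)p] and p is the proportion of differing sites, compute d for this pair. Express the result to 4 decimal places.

Differing sites — 11:G/A; 12:A/G; 15:G/A; 16:T/C; 24:C/A; 28:C/A; 29:C/T; 31:G/A; 35:C/T; 39:T/G.
p = 10/41 = 0.243902.
d = −0.75 · ln(1 − (4/3)·0.243902) = −0.75 · ln(0.674797) = −0.75 · (-0.393343) = 0.2950.

0.2950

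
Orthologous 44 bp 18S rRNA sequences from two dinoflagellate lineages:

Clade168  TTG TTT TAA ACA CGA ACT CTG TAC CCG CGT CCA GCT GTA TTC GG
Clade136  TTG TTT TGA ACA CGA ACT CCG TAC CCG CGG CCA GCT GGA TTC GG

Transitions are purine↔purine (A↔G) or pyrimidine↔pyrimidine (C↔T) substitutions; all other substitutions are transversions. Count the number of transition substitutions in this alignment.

2

Mismatches occur at site 8 (A/G, transition), site 20 (T/C, transition), site 30 (T/G, transversion), site 38 (T/G, transversion).
Of the 4 differences, 2 transitions and 2 transversions, so the answer is 2.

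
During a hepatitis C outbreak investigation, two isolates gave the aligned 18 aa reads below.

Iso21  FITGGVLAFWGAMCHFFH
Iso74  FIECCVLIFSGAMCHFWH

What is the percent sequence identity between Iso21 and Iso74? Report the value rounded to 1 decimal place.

Mismatches occur at site 3 (T/E), site 4 (G/C), site 5 (G/C), site 8 (A/I), site 10 (W/S), site 17 (F/W).
12 of the 18 sites match, so the percent identity is 12/18 × 100 = 66.7%.

66.7%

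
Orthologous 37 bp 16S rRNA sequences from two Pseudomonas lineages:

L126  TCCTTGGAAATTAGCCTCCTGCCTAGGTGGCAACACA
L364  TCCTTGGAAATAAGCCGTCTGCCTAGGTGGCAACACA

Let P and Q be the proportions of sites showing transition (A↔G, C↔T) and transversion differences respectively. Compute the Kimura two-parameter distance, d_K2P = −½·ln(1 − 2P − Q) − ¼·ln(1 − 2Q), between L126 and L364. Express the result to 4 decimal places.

0.0858

Differing sites — 12:T/A (Tv); 17:T/G (Tv); 18:C/T (Ti).
Of the 3 differences, 1 transition and 2 transversions over 37 sites: P = 1/37 = 0.027027, Q = 2/37 = 0.054054.
d = −0.5·ln(0.891892) − 0.25·ln(0.891892) = −0.5·(-0.114410) − 0.25·(-0.114410) = 0.0858.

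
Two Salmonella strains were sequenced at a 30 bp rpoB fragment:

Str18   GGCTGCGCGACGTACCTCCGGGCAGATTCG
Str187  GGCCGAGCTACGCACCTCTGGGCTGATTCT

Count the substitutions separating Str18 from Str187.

Differing sites — 4:T/C; 6:C/A; 9:G/T; 13:T/C; 19:C/T; 24:A/T; 30:G/T.
That gives 7 mismatches out of 30 aligned sites, so the Hamming distance is 7.

7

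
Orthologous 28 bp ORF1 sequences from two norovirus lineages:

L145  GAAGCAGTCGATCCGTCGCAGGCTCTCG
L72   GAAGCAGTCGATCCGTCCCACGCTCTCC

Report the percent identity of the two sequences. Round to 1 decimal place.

89.3%

Mismatches occur at site 18 (G→C), site 21 (G→C), site 28 (G→C).
25 of the 28 sites match, so the percent identity is 25/28 × 100 = 89.3%.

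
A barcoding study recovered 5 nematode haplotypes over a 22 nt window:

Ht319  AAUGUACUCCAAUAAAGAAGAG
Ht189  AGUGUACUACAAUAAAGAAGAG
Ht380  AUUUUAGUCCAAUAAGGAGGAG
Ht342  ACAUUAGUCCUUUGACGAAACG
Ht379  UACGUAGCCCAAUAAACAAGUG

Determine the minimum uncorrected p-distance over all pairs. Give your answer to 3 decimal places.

0.091

Pairwise Hamming distances:
  Ht319 vs Ht189: 2
  Ht319 vs Ht380: 5
  Ht319 vs Ht342: 10
  Ht319 vs Ht379: 6
  Ht189 vs Ht380: 6
  Ht189 vs Ht342: 11
  Ht189 vs Ht379: 8
  Ht380 vs Ht342: 9
  Ht380 vs Ht379: 9
  Ht342 vs Ht379: 12
The smallest is 2 mismatches, between Ht319 and Ht189; p = 2/22 = 0.091.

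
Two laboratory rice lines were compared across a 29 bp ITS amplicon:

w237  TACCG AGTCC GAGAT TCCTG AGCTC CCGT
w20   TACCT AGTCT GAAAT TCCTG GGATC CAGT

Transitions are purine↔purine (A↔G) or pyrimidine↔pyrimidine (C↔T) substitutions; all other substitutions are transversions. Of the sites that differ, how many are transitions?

Differing sites — 5:G/T (Tv); 10:C/T (Ti); 13:G/A (Ti); 21:A/G (Ti); 23:C/A (Tv); 27:C/A (Tv).
Of the 6 differences, 3 transitions and 3 transversions, so the answer is 3.

3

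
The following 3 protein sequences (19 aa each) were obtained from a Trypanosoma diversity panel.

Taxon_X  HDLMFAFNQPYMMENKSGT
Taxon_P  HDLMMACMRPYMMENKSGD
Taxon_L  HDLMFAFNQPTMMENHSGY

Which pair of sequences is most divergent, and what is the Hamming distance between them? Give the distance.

7

Pairwise Hamming distances:
  Taxon_X vs Taxon_P: 5
  Taxon_X vs Taxon_L: 3
  Taxon_P vs Taxon_L: 7
The largest is 7, between Taxon_P and Taxon_L.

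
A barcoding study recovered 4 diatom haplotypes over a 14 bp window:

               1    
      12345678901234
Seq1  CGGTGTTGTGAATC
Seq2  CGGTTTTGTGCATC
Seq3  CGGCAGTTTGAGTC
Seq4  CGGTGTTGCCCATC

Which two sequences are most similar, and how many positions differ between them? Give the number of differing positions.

2

Pairwise Hamming distances:
  Seq1 vs Seq2: 2
  Seq1 vs Seq3: 5
  Seq1 vs Seq4: 3
  Seq2 vs Seq3: 6
  Seq2 vs Seq4: 3
  Seq3 vs Seq4: 8
The smallest is 2, between Seq1 and Seq2.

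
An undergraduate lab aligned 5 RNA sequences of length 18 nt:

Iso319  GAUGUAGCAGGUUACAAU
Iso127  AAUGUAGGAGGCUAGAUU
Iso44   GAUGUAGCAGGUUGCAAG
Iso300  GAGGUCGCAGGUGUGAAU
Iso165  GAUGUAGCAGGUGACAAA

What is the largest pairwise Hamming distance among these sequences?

8

Pairwise Hamming distances:
  Iso319 vs Iso127: 5
  Iso319 vs Iso44: 2
  Iso319 vs Iso300: 5
  Iso319 vs Iso165: 2
  Iso127 vs Iso44: 7
  Iso127 vs Iso300: 8
  Iso127 vs Iso165: 7
  Iso44 vs Iso300: 6
  Iso44 vs Iso165: 3
  Iso300 vs Iso165: 5
The largest is 8, between Iso127 and Iso300.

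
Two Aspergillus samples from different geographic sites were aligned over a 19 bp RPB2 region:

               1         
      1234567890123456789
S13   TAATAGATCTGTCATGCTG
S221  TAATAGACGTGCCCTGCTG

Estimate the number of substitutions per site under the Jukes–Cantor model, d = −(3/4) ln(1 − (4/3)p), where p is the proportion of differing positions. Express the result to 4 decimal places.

The sequences differ at positions 8 (T/C), 9 (C/G), 12 (T/C), 14 (A/C).
p = 4/19 = 0.210526.
d = −0.75 · ln(1 − (4/3)·0.210526) = −0.75 · ln(0.719299) = −0.75 · (-0.329478) = 0.2471.

0.2471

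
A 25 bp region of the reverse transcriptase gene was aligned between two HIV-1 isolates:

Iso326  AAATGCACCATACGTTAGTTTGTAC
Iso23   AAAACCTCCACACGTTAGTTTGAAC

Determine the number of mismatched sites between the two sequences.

The sequences differ at positions 4 (T/A), 5 (G/C), 7 (A/T), 11 (T/C), 23 (T/A).
That gives 5 mismatches out of 25 aligned sites, so the Hamming distance is 5.

5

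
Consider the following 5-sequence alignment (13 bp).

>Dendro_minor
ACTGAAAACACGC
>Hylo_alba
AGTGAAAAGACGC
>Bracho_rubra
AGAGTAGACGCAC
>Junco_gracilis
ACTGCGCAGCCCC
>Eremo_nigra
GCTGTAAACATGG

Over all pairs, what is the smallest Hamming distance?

2

Pairwise Hamming distances:
  Dendro_minor vs Hylo_alba: 2
  Dendro_minor vs Bracho_rubra: 6
  Dendro_minor vs Junco_gracilis: 6
  Dendro_minor vs Eremo_nigra: 4
  Hylo_alba vs Bracho_rubra: 6
  Hylo_alba vs Junco_gracilis: 6
  Hylo_alba vs Eremo_nigra: 6
  Bracho_rubra vs Junco_gracilis: 8
  Bracho_rubra vs Eremo_nigra: 8
  Junco_gracilis vs Eremo_nigra: 9
The smallest is 2, between Dendro_minor and Hylo_alba.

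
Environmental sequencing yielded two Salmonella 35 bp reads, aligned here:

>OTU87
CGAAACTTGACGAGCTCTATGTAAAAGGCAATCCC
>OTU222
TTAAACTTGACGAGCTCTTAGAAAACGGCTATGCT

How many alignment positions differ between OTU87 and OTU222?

9

Differing sites — 1:C/T; 2:G/T; 19:A/T; 20:T/A; 22:T/A; 26:A/C; 30:A/T; 33:C/G; 35:C/T.
That gives 9 mismatches out of 35 aligned sites, so the Hamming distance is 9.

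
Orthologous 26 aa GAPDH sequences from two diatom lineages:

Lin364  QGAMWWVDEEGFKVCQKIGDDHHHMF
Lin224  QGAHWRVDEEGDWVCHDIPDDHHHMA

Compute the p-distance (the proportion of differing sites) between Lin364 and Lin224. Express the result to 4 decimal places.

0.3077

Differing sites — 4:M/H; 6:W/R; 12:F/D; 13:K/W; 16:Q/H; 17:K/D; 19:G/P; 26:F/A.
There are 8 differences over 26 sites, so p = 8/26 = 0.3077.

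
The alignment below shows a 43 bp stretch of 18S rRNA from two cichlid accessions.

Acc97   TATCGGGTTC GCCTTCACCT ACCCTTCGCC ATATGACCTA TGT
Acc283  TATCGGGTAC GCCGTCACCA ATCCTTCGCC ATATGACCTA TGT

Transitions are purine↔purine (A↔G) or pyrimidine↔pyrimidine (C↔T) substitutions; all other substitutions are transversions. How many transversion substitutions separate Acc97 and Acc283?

3

The sequences differ at positions 9 (T/A, transversion), 14 (T/G, transversion), 20 (T/A, transversion), 22 (C/T, transition).
Of the 4 differences, 1 transition and 3 transversions, so the answer is 3.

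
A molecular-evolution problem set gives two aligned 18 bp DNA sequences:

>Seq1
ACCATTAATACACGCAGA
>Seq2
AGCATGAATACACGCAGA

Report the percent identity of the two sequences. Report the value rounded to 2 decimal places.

The sequences differ at positions 2 (C/G), 6 (T/G).
16 of the 18 sites match, so the percent identity is 16/18 × 100 = 88.89%.

88.89%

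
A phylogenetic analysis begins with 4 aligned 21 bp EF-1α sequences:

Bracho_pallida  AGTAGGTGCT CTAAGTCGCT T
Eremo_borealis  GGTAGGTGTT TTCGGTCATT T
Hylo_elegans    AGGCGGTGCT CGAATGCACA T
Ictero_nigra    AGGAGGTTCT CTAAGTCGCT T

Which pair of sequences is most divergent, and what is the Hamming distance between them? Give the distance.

Pairwise Hamming distances:
  Bracho_pallida vs Eremo_borealis: 7
  Bracho_pallida vs Hylo_elegans: 7
  Bracho_pallida vs Ictero_nigra: 2
  Eremo_borealis vs Hylo_elegans: 12
  Eremo_borealis vs Ictero_nigra: 9
  Hylo_elegans vs Ictero_nigra: 7
The largest is 12, between Eremo_borealis and Hylo_elegans.

12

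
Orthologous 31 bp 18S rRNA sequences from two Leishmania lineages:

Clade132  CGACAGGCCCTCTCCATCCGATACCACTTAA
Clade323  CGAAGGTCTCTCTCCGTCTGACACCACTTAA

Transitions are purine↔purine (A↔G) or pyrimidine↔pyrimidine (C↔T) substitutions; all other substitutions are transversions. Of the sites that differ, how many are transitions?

Mismatches occur at site 4 (C↔A, transversion), site 5 (A↔G, transition), site 7 (G↔T, transversion), site 9 (C↔T, transition), site 16 (A↔G, transition), site 19 (C↔T, transition), site 22 (T↔C, transition).
Of the 7 differences, 5 transitions and 2 transversions, so the answer is 5.

5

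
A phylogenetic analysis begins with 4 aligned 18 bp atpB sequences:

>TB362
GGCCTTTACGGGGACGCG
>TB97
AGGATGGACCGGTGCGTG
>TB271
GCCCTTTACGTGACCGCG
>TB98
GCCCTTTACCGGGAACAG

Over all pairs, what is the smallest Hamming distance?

Pairwise Hamming distances:
  TB362 vs TB97: 9
  TB362 vs TB271: 4
  TB362 vs TB98: 5
  TB97 vs TB271: 11
  TB97 vs TB98: 11
  TB271 vs TB98: 7
The smallest is 4, between TB362 and TB271.

4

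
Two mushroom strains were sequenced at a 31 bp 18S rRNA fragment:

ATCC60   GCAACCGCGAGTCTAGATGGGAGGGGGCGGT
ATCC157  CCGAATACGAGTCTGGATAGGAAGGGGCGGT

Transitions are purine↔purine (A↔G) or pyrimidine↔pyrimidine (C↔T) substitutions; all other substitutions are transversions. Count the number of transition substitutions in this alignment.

6

Mismatches occur at site 1 (G↔C, transversion), site 3 (A↔G, transition), site 5 (C↔A, transversion), site 6 (C↔T, transition), site 7 (G↔A, transition), site 15 (A↔G, transition), site 19 (G↔A, transition), site 23 (G↔A, transition).
Of the 8 differences, 6 transitions and 2 transversions, so the answer is 6.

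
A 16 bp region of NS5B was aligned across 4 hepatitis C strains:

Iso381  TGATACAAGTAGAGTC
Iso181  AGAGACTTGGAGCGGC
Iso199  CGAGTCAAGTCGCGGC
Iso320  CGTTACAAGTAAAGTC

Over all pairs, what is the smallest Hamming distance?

Pairwise Hamming distances:
  Iso381 vs Iso181: 7
  Iso381 vs Iso199: 6
  Iso381 vs Iso320: 3
  Iso181 vs Iso199: 6
  Iso181 vs Iso320: 9
  Iso199 vs Iso320: 7
The smallest is 3, between Iso381 and Iso320.

3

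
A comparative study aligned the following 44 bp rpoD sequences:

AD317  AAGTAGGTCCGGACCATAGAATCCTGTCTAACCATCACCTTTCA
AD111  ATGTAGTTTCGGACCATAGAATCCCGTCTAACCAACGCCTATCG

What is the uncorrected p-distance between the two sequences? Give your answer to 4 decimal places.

The sequences differ at positions 2 (A/T), 7 (G/T), 9 (C/T), 25 (T/C), 35 (T/A), 37 (A/G), 41 (T/A), 44 (A/G).
There are 8 differences over 44 sites, so p = 8/44 = 0.1818.

0.1818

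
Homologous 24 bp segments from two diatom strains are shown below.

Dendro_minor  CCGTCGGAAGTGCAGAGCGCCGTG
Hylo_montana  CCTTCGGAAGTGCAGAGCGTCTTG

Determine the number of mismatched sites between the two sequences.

Differing sites — 3:G/T; 20:C/T; 22:G/T.
That gives 3 mismatches out of 24 aligned sites, so the Hamming distance is 3.

3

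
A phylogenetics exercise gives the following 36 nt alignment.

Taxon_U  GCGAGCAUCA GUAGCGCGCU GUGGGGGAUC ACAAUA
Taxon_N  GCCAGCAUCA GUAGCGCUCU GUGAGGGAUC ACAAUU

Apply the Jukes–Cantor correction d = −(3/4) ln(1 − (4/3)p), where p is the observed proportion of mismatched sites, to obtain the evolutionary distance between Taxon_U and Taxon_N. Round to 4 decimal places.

Differing sites — 3:G/C; 18:G/U; 24:G/A; 36:A/U.
p = 4/36 = 0.111111.
d = −0.75 · ln(1 − (4/3)·0.111111) = −0.75 · ln(0.851852) = −0.75 · (-0.160342) = 0.1203.

0.1203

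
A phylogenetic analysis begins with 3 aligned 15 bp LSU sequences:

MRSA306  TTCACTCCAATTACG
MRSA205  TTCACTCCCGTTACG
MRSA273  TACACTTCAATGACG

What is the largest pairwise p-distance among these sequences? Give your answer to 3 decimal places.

Pairwise Hamming distances:
  MRSA306 vs MRSA205: 2
  MRSA306 vs MRSA273: 3
  MRSA205 vs MRSA273: 5
The largest is 5 mismatches, between MRSA205 and MRSA273; p = 5/15 = 0.333.

0.333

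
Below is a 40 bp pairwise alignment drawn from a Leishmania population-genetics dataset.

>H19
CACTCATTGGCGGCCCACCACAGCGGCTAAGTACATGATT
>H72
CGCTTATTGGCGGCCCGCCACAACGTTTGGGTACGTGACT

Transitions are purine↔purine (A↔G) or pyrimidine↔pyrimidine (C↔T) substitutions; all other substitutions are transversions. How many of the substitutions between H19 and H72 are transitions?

9

Mismatches occur at site 2 (A→G, transition), site 5 (C→T, transition), site 17 (A→G, transition), site 23 (G→A, transition), site 26 (G→T, transversion), site 27 (C→T, transition), site 29 (A→G, transition), site 30 (A→G, transition), site 35 (A→G, transition), site 39 (T→C, transition).
Of the 10 differences, 9 transitions and 1 transversion, so the answer is 9.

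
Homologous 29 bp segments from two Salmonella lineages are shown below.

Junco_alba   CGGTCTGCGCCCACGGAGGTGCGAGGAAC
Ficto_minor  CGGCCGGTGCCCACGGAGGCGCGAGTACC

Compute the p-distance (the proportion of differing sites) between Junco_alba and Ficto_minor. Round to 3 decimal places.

0.207

Mismatches occur at site 4 (T↔C), site 6 (T↔G), site 8 (C↔T), site 20 (T↔C), site 26 (G↔T), site 28 (A↔C).
There are 6 differences over 29 sites, so p = 6/29 = 0.207.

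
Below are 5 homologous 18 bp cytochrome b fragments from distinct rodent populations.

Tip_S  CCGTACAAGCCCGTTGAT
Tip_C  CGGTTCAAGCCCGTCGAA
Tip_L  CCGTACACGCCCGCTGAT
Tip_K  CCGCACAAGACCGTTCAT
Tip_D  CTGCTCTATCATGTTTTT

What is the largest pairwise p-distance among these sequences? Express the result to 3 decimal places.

Pairwise Hamming distances:
  Tip_S vs Tip_C: 4
  Tip_S vs Tip_L: 2
  Tip_S vs Tip_K: 3
  Tip_S vs Tip_D: 9
  Tip_C vs Tip_L: 6
  Tip_C vs Tip_K: 7
  Tip_C vs Tip_D: 10
  Tip_L vs Tip_K: 5
  Tip_L vs Tip_D: 11
  Tip_K vs Tip_D: 9
The largest is 11 mismatches, between Tip_L and Tip_D; p = 11/18 = 0.611.

0.611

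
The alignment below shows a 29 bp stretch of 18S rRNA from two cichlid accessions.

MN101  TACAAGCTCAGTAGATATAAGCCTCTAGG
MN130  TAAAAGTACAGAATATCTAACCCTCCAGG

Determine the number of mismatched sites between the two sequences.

The sequences differ at positions 3 (C/A), 7 (C/T), 8 (T/A), 12 (T/A), 14 (G/T), 17 (A/C), 21 (G/C), 26 (T/C).
That gives 8 mismatches out of 29 aligned sites, so the Hamming distance is 8.

8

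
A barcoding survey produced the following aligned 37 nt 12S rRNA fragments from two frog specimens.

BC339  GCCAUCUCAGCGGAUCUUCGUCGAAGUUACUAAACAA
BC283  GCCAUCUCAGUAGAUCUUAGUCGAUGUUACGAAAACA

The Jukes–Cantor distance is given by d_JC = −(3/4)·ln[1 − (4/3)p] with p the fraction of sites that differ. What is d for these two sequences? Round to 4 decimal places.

0.2180

The sequences differ at positions 11 (C/U), 12 (G/A), 19 (C/A), 25 (A/U), 31 (U/G), 35 (C/A), 36 (A/C).
p = 7/37 = 0.189189.
d = −0.75 · ln(1 − (4/3)·0.189189) = −0.75 · ln(0.747748) = −0.75 · (-0.290689) = 0.2180.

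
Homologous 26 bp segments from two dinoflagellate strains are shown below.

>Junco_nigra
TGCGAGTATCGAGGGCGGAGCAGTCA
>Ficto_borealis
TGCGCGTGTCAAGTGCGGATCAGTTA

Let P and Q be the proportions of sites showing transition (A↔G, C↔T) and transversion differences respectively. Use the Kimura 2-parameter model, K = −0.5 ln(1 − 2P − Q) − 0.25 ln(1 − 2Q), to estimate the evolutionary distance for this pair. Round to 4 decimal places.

0.2780

Mismatches occur at site 5 (A→C, transversion), site 8 (A→G, transition), site 11 (G→A, transition), site 14 (G→T, transversion), site 20 (G→T, transversion), site 25 (C→T, transition).
Of the 6 differences, 3 transitions and 3 transversions over 26 sites: P = 3/26 = 0.115385, Q = 3/26 = 0.115385.
d = −0.5·ln(0.653845) − 0.25·ln(0.769230) = −0.5·(-0.424885) − 0.25·(-0.262365) = 0.2780.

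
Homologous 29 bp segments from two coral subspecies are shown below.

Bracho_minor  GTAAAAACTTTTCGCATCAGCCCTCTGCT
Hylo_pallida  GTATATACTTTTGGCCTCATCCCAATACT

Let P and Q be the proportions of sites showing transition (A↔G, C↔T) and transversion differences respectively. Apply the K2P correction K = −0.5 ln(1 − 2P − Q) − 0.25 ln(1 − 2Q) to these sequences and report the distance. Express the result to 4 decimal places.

0.3506

Mismatches occur at site 4 (A↔T, transversion), site 6 (A↔T, transversion), site 13 (C↔G, transversion), site 16 (A↔C, transversion), site 20 (G↔T, transversion), site 24 (T↔A, transversion), site 25 (C↔A, transversion), site 27 (G↔A, transition).
Of the 8 differences, 1 transition and 7 transversions over 29 sites: P = 1/29 = 0.034483, Q = 7/29 = 0.241379.
d = −0.5·ln(0.689655) − 0.25·ln(0.517242) = −0.5·(-0.371564) − 0.25·(-0.659244) = 0.3506.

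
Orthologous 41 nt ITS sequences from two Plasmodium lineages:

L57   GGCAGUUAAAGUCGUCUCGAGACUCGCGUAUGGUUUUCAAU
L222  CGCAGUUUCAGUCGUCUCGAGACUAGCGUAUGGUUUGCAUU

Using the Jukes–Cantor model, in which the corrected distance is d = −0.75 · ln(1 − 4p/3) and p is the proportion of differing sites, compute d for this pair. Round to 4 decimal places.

0.1628

The sequences differ at positions 1 (G/C), 8 (A/U), 9 (A/C), 25 (C/A), 37 (U/G), 40 (A/U).
p = 6/41 = 0.146341.
d = −0.75 · ln(1 − (4/3)·0.146341) = −0.75 · ln(0.804879) = −0.75 · (-0.217063) = 0.1628.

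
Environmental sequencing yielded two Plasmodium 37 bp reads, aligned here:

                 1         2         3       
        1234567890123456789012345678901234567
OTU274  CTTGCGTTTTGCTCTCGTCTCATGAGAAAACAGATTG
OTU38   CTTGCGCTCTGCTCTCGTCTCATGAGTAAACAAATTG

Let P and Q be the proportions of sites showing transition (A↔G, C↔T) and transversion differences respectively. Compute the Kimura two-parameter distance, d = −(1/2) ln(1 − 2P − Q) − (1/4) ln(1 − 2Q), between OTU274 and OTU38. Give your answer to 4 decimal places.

The sequences differ at positions 7 (T/C, transition), 9 (T/C, transition), 27 (A/T, transversion), 33 (G/A, transition).
Of the 4 differences, 3 transitions and 1 transversion over 37 sites: P = 3/37 = 0.081081, Q = 1/37 = 0.027027.
d = −0.5·ln(0.810811) − 0.25·ln(0.945946) = −0.5·(-0.209720) − 0.25·(-0.055570) = 0.1188.

0.1188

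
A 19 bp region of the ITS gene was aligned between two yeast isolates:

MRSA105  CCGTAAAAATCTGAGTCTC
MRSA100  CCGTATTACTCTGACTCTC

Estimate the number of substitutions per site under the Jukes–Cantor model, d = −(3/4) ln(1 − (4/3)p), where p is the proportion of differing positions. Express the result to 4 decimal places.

0.2471

Differing sites — 6:A/T; 7:A/T; 9:A/C; 15:G/C.
p = 4/19 = 0.210526.
d = −0.75 · ln(1 − (4/3)·0.210526) = −0.75 · ln(0.719299) = −0.75 · (-0.329478) = 0.2471.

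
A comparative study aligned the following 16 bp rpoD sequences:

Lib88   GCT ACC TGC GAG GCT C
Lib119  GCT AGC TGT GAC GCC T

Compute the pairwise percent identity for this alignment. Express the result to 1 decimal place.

Mismatches occur at site 5 (C→G), site 9 (C→T), site 12 (G→C), site 15 (T→C), site 16 (C→T).
11 of the 16 sites match, so the percent identity is 11/16 × 100 = 68.8%.

68.8%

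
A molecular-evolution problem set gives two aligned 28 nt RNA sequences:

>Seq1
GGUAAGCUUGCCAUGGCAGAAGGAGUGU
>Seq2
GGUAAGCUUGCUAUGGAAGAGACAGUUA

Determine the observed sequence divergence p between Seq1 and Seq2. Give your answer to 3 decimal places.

Mismatches occur at site 12 (C/U), site 17 (C/A), site 21 (A/G), site 22 (G/A), site 23 (G/C), site 27 (G/U), site 28 (U/A).
There are 7 differences over 28 sites, so p = 7/28 = 0.250.

0.250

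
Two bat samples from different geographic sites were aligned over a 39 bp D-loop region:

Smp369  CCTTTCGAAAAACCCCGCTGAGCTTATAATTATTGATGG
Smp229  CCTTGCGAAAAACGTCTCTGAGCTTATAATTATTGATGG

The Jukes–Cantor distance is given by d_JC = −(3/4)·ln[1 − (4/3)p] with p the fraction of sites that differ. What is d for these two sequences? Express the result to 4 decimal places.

The sequences differ at positions 5 (T/G), 14 (C/G), 15 (C/T), 17 (G/T).
p = 4/39 = 0.102564.
d = −0.75 · ln(1 − (4/3)·0.102564) = −0.75 · ln(0.863248) = −0.75 · (-0.147053) = 0.1103.

0.1103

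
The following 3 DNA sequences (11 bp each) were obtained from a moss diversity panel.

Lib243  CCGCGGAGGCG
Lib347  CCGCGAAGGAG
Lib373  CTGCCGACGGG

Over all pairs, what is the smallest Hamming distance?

Pairwise Hamming distances:
  Lib243 vs Lib347: 2
  Lib243 vs Lib373: 4
  Lib347 vs Lib373: 5
The smallest is 2, between Lib243 and Lib347.

2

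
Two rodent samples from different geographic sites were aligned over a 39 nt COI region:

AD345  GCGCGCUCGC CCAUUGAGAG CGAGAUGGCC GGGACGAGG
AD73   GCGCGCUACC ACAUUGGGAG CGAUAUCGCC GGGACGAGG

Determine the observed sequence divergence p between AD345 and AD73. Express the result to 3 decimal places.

Differing sites — 8:C/A; 9:G/C; 11:C/A; 17:A/G; 24:G/U; 27:G/C.
There are 6 differences over 39 sites, so p = 6/39 = 0.154.

0.154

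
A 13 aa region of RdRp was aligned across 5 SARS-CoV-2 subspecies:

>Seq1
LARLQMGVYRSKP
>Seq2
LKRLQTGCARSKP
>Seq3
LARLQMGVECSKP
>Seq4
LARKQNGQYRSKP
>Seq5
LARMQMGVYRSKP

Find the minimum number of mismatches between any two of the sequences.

Pairwise Hamming distances:
  Seq1 vs Seq2: 4
  Seq1 vs Seq3: 2
  Seq1 vs Seq4: 3
  Seq1 vs Seq5: 1
  Seq2 vs Seq3: 5
  Seq2 vs Seq4: 5
  Seq2 vs Seq5: 5
  Seq3 vs Seq4: 5
  Seq3 vs Seq5: 3
  Seq4 vs Seq5: 3
The smallest is 1, between Seq1 and Seq5.

1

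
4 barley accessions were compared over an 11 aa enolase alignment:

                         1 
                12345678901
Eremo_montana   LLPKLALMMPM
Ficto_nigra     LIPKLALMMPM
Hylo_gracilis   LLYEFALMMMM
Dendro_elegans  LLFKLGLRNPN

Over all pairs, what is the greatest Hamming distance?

8

Pairwise Hamming distances:
  Eremo_montana vs Ficto_nigra: 1
  Eremo_montana vs Hylo_gracilis: 4
  Eremo_montana vs Dendro_elegans: 5
  Ficto_nigra vs Hylo_gracilis: 5
  Ficto_nigra vs Dendro_elegans: 6
  Hylo_gracilis vs Dendro_elegans: 8
The largest is 8, between Hylo_gracilis and Dendro_elegans.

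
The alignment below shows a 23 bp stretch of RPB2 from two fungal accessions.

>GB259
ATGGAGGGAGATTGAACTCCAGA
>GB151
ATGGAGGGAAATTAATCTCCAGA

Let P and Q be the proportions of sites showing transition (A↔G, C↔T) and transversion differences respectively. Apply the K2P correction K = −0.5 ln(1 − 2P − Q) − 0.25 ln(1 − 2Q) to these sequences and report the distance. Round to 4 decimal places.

Differing sites — 10:G/A (Ti); 14:G/A (Ti); 16:A/T (Tv).
Of the 3 differences, 2 transitions and 1 transversion over 23 sites: P = 2/23 = 0.086957, Q = 1/23 = 0.043478.
d = −0.5·ln(0.782608) − 0.25·ln(0.913044) = −0.5·(-0.245123) − 0.25·(-0.090971) = 0.1453.

0.1453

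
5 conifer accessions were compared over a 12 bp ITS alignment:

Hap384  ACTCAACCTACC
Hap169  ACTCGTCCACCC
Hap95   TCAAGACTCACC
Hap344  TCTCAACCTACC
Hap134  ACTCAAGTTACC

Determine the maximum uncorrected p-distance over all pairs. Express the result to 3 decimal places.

Pairwise Hamming distances:
  Hap384 vs Hap169: 4
  Hap384 vs Hap95: 6
  Hap384 vs Hap344: 1
  Hap384 vs Hap134: 2
  Hap169 vs Hap95: 7
  Hap169 vs Hap344: 5
  Hap169 vs Hap134: 6
  Hap95 vs Hap344: 5
  Hap95 vs Hap134: 6
  Hap344 vs Hap134: 3
The largest is 7 mismatches, between Hap169 and Hap95; p = 7/12 = 0.583.

0.583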